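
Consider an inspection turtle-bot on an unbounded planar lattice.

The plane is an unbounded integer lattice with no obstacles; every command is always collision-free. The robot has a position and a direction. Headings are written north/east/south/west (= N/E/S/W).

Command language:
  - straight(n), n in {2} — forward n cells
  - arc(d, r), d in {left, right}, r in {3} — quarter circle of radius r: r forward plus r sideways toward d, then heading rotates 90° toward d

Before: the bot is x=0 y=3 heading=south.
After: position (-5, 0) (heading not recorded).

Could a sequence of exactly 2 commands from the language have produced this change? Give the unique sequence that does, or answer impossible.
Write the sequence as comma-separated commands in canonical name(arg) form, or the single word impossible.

arc(right, 3), straight(2)

key: running straight(2) before arc(right, 3) would end elsewhere — order is forced
initial: x=0 y=3 heading=south
t=1 arc(right, 3) ⇒ x=-3 y=0 heading=west
t=2 straight(2) ⇒ x=-5 y=0 heading=west
all 9 alternatives checked — unique.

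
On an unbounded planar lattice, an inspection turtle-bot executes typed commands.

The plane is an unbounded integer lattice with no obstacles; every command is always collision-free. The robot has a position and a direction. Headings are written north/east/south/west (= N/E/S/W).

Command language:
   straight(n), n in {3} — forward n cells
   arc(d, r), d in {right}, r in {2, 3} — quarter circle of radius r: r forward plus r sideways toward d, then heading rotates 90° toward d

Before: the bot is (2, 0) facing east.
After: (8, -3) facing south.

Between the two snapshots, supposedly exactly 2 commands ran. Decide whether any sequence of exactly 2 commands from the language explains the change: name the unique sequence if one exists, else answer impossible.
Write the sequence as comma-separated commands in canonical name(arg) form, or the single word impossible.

straight(3), arc(right, 3)

key: cell and facing (now S) both changed — the 2 commands mix motion and turning
begin: (2, 0) facing east
[1] after straight(3): (5, 0) facing east
[2] after arc(right, 3): (8, -3) facing south
no rival 2-sequence matches.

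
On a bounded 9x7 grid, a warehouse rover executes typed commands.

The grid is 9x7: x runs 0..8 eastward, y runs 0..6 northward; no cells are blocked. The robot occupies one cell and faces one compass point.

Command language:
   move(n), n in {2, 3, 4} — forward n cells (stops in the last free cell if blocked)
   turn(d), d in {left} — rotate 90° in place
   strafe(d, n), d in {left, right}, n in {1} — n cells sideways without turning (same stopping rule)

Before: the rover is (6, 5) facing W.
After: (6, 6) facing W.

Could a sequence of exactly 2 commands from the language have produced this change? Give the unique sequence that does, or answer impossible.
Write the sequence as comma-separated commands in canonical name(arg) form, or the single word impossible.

strafe(right, 1), strafe(right, 1)

key: the second strafe(right, 1) runs into the grid edge before its full distance
begin: (6, 5) facing W
[1] after strafe(right, 1): (6, 6) facing W
[2] after strafe(right, 1): (6, 6) facing W
no rival 2-sequence matches.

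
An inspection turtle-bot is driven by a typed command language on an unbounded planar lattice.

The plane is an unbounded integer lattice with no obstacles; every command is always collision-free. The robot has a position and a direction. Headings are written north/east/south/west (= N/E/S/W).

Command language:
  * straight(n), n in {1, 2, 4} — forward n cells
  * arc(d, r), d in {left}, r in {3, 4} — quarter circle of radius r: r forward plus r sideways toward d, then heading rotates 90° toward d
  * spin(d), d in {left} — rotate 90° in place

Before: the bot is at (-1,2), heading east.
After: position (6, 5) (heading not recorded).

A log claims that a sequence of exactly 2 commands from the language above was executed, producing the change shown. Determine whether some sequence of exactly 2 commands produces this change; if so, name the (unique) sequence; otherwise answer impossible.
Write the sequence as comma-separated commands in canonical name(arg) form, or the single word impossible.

key: running arc(left, 3) before straight(4) would end elsewhere — order is forced
begin: at (-1,2), heading east
t=1 straight(4) ⇒ at (3,2), heading east
t=2 arc(left, 3) ⇒ at (6,5), heading north
no other 2-command option fits: unique.

straight(4), arc(left, 3)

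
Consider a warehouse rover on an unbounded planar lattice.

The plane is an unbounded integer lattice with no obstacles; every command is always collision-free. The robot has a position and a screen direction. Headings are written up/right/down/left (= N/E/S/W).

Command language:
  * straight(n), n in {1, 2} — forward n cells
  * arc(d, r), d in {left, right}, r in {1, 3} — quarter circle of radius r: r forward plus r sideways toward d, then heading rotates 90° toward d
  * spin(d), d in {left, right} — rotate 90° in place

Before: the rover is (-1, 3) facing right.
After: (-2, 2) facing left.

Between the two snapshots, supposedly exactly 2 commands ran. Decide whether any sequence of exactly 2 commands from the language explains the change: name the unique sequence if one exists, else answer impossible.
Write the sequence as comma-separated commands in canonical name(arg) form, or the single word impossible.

key: order matters: swapping spin(right) and arc(right, 1) lands elsewhere
begin: (-1, 3) facing right
step 1 (spin(right)): (-1, 3) facing down
step 2 (arc(right, 1)): (-2, 2) facing left
all 64 alternatives checked — unique.

spin(right), arc(right, 1)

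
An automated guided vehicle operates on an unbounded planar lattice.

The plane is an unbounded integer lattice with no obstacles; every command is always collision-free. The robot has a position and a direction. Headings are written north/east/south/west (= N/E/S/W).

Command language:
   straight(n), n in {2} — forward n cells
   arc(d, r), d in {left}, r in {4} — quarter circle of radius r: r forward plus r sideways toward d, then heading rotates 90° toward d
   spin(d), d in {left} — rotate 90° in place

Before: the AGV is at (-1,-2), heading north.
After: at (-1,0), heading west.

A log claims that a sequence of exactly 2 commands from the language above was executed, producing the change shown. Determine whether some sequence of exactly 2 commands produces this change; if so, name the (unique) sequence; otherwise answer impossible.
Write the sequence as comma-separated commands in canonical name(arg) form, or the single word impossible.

key: running spin(left) before straight(2) would end elsewhere — order is forced
t0: at (-1,-2), heading north
step 1 (straight(2)): at (-1,0), heading north
step 2 (spin(left)): at (-1,0), heading west
all 9 alternatives checked — unique.

straight(2), spin(left)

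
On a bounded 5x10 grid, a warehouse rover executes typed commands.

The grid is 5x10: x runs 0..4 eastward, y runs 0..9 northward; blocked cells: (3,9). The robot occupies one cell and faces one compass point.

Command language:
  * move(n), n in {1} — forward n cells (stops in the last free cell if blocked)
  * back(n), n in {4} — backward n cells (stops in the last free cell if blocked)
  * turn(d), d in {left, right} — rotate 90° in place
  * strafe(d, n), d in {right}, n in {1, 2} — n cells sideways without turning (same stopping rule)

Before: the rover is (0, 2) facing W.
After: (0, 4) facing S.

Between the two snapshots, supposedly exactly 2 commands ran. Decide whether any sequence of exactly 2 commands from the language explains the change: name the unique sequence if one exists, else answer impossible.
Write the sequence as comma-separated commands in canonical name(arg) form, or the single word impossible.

key: position moved to (0,4) AND the heading swung to S — translation plus rotation needed
start: (0, 2) facing W
1. strafe(right, 2) → (0, 4) facing W
2. turn(left) → (0, 4) facing S
uniquely the one of 36 2-step routes that fits.

strafe(right, 2), turn(left)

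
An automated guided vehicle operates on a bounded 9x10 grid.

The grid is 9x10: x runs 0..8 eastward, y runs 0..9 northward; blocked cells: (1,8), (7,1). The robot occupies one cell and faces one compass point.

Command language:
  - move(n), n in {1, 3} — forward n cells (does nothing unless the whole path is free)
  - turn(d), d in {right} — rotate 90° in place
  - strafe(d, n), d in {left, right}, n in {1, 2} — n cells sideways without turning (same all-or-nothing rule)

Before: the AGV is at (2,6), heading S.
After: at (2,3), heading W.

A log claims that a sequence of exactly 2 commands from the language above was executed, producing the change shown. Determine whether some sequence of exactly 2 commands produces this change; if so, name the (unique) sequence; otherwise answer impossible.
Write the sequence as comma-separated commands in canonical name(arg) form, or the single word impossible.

key: cell and facing (now W) both changed — the 2 commands mix motion and turning
begin: at (2,6), heading S
t=1 move(3) ⇒ at (2,3), heading S
t=2 turn(right) ⇒ at (2,3), heading W
no rival 2-sequence matches.

move(3), turn(right)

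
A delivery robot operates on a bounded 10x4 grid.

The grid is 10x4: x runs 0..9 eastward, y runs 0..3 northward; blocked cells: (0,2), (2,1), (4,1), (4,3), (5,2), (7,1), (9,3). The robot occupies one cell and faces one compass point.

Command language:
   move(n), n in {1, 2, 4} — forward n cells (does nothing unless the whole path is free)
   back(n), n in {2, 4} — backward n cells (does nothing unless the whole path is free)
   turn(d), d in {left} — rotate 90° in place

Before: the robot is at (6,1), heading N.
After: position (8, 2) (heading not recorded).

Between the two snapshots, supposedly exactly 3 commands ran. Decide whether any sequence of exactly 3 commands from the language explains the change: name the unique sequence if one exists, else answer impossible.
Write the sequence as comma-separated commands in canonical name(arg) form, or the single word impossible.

move(1), turn(left), back(2)

key: order matters: swapping move(1) and back(2) lands elsewhere
from: at (6,1), heading N
[1] after move(1): at (6,2), heading N
[2] after turn(left): at (6,2), heading W
[3] after back(2): at (8,2), heading W
all 216 alternatives checked — unique.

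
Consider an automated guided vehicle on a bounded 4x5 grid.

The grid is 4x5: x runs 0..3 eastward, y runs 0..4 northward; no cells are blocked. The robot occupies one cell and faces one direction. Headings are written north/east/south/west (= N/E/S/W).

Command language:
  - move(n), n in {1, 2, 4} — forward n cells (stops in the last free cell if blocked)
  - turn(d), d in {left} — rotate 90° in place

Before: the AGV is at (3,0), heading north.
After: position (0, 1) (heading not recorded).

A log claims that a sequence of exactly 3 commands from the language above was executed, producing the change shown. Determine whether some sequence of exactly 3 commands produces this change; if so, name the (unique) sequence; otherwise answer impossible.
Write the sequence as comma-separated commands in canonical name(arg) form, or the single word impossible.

key: order matters: swapping move(1) and move(4) lands elsewhere
t0: at (3,0), heading north
t=1 move(1) ⇒ at (3,1), heading north
t=2 turn(left) ⇒ at (3,1), heading west
t=3 move(4) ⇒ at (0,1), heading west
no other 3-command option fits: unique.

move(1), turn(left), move(4)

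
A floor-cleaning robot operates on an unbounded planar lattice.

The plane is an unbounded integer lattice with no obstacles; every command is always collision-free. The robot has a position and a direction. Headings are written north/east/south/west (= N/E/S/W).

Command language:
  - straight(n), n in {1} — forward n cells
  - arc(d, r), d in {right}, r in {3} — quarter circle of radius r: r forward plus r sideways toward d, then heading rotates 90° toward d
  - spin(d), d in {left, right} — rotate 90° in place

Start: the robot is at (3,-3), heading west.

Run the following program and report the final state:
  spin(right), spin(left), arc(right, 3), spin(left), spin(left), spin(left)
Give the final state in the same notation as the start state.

begin: at (3,-3), heading west
step 1 (spin(right)): at (3,-3), heading north
step 2 (spin(left)): at (3,-3), heading west
step 3 (arc(right, 3)): at (0,0), heading north
step 4 (spin(left)): at (0,0), heading west
step 5 (spin(left)): at (0,0), heading south
step 6 (spin(left)): at (0,0), heading east

at (0,0), heading east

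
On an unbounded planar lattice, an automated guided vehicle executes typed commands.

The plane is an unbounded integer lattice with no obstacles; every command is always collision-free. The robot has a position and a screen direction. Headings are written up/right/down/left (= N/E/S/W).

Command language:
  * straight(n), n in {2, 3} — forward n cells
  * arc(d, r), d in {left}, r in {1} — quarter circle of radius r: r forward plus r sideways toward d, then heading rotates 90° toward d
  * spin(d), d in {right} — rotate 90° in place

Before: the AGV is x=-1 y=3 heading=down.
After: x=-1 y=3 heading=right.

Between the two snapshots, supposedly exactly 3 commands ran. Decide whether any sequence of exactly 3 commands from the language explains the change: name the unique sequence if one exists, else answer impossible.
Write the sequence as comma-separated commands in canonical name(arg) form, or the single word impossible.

key: (-1,3) unmoved — no command in the sequence translates
begin: x=-1 y=3 heading=down
step 1 (spin(right)): x=-1 y=3 heading=left
step 2 (spin(right)): x=-1 y=3 heading=up
step 3 (spin(right)): x=-1 y=3 heading=right
no other 3-command option fits: unique.

spin(right), spin(right), spin(right)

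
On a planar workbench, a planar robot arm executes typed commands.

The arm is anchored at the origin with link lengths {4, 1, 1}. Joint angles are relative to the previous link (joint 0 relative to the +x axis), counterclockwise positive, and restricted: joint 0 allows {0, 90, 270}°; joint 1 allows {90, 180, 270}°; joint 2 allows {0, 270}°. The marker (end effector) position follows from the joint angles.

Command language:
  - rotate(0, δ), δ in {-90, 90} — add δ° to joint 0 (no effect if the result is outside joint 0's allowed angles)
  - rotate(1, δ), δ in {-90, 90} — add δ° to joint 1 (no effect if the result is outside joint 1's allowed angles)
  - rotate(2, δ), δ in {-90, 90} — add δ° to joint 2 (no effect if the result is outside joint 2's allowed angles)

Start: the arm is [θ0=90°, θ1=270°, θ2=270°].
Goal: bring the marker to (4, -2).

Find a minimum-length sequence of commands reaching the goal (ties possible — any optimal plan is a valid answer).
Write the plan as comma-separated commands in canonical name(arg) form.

initial: [θ0=90°, θ1=270°, θ2=270°]
t=1 rotate(0, -90) ⇒ [θ0=0°, θ1=270°, θ2=270°]
t=2 rotate(2, 90) ⇒ [θ0=0°, θ1=270°, θ2=0°]
minimal: 2 command(s), checked below 2.

rotate(0, -90), rotate(2, 90)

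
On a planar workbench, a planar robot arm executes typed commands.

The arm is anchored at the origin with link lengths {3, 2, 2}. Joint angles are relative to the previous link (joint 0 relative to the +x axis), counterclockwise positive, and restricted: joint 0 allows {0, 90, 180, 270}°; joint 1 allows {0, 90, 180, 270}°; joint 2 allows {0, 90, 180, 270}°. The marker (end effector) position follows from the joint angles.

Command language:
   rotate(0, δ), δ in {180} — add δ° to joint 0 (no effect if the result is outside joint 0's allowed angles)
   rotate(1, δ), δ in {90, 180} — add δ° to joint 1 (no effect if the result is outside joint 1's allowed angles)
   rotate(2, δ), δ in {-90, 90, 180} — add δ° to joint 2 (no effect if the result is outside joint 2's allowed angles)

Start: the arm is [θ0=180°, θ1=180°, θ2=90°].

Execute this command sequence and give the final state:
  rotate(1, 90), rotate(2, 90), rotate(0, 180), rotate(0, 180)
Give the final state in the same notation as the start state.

t0: [θ0=180°, θ1=180°, θ2=90°]
1. rotate(1, 90) → [θ0=180°, θ1=270°, θ2=90°]
2. rotate(2, 90) → [θ0=180°, θ1=270°, θ2=180°]
3. rotate(0, 180) → [θ0=0°, θ1=270°, θ2=180°]
4. rotate(0, 180) → [θ0=180°, θ1=270°, θ2=180°]

[θ0=180°, θ1=270°, θ2=180°]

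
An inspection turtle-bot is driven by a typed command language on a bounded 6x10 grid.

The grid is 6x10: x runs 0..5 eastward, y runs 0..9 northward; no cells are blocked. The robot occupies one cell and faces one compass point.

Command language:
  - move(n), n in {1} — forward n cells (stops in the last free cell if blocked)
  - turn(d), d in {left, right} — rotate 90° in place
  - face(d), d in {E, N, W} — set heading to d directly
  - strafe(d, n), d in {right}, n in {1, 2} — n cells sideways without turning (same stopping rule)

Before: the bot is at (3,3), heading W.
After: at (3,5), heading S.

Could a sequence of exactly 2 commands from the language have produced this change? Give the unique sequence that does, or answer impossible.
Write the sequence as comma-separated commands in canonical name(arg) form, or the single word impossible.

strafe(right, 2), turn(left)

key: running turn(left) before strafe(right, 2) would end elsewhere — order is forced
t0: at (3,3), heading W
1. strafe(right, 2) → at (3,5), heading W
2. turn(left) → at (3,5), heading S
all 64 alternatives checked — unique.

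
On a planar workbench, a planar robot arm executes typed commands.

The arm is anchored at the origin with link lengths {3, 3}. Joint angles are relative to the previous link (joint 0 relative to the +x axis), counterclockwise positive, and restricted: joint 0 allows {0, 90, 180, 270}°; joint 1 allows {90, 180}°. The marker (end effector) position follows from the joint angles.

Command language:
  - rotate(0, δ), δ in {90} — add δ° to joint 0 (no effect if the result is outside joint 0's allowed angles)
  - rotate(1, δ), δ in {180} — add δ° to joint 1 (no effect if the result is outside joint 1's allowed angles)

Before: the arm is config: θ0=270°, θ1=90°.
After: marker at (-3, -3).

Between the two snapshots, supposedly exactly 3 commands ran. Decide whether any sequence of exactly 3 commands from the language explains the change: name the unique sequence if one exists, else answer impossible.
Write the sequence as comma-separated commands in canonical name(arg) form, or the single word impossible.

initial: config: θ0=270°, θ1=90°
1. rotate(0, 90) → config: θ0=0°, θ1=90°
2. rotate(0, 90) → config: θ0=90°, θ1=90°
3. rotate(0, 90) → config: θ0=180°, θ1=90°
all 8 alternatives checked — unique.

rotate(0, 90), rotate(0, 90), rotate(0, 90)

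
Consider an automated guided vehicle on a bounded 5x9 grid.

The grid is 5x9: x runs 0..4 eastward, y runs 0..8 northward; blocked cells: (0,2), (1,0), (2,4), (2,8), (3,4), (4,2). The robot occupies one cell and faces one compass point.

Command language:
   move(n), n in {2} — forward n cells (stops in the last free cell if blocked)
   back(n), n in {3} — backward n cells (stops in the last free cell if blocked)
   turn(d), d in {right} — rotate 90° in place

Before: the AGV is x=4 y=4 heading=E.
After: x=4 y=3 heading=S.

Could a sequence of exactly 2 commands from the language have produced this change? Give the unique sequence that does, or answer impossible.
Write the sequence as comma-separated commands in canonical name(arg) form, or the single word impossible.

key: move(2) is stopped early by the blocked cell at (4,2)
begin: x=4 y=4 heading=E
[1] after turn(right): x=4 y=4 heading=S
[2] after move(2): x=4 y=3 heading=S
no rival 2-sequence matches.

turn(right), move(2)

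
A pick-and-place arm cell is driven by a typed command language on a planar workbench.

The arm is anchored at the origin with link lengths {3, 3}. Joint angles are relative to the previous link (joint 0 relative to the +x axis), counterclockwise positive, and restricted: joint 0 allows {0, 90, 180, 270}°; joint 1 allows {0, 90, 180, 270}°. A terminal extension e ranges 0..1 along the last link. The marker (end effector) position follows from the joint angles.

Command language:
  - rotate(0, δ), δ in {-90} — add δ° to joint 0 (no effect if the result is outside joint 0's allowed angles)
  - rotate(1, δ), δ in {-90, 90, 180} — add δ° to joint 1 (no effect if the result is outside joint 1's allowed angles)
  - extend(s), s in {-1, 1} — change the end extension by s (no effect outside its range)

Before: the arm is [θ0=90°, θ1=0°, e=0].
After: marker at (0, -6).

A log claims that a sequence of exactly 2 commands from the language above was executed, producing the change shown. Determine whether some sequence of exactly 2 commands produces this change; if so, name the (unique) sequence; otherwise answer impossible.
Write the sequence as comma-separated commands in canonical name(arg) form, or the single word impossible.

initial: [θ0=90°, θ1=0°, e=0]
t=1 rotate(0, -90) ⇒ [θ0=0°, θ1=0°, e=0]
t=2 rotate(0, -90) ⇒ [θ0=270°, θ1=0°, e=0]
no other 2-command option fits: unique.

rotate(0, -90), rotate(0, -90)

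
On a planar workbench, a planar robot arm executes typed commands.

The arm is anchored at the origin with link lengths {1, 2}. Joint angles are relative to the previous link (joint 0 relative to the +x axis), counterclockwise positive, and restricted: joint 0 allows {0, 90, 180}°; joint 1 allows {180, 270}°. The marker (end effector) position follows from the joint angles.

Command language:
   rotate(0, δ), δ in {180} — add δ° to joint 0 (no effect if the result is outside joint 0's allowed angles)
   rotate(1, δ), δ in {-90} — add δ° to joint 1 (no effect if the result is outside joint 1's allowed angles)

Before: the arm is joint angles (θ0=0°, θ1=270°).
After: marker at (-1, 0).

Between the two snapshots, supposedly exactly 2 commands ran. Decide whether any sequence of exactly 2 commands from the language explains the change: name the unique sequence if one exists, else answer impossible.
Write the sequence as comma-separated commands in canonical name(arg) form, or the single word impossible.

rotate(1, -90), rotate(1, -90)

from: joint angles (θ0=0°, θ1=270°)
[1] after rotate(1, -90): joint angles (θ0=0°, θ1=180°)
[2] after rotate(1, -90): joint angles (θ0=0°, θ1=180°)
no rival 2-sequence matches.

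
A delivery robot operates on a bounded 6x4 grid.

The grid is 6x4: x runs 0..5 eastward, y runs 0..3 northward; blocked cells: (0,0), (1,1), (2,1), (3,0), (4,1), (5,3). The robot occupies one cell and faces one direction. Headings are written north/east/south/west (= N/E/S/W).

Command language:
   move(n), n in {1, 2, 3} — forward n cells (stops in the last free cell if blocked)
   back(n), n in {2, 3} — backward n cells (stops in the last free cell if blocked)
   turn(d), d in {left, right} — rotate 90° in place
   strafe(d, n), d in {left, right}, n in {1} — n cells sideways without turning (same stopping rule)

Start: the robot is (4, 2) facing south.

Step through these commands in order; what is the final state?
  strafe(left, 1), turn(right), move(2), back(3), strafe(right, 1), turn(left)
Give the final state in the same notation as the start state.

(5, 2) facing south

begin: (4, 2) facing south
step 1 (strafe(left, 1)): (5, 2) facing south
step 2 (turn(right)): (5, 2) facing west
step 3 (move(2)): (3, 2) facing west
step 4 (back(3)): (5, 2) facing west
step 5 (strafe(right, 1)): (5, 2) facing west
step 6 (turn(left)): (5, 2) facing south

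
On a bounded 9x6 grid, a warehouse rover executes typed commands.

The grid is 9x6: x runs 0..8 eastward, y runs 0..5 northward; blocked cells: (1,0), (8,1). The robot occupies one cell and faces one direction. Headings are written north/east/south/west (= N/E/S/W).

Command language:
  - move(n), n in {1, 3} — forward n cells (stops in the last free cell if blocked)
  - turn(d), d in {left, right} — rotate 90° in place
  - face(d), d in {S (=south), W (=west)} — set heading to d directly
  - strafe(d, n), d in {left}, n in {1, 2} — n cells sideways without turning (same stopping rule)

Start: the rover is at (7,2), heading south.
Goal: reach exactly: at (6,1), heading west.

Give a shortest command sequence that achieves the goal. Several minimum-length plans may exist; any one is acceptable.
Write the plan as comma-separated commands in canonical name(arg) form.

move(1), turn(right), move(1)

t0: at (7,2), heading south
t=1 move(1) ⇒ at (7,1), heading south
t=2 turn(right) ⇒ at (7,1), heading west
t=3 move(1) ⇒ at (6,1), heading west
no 2-step plan works, so 3 is optimal.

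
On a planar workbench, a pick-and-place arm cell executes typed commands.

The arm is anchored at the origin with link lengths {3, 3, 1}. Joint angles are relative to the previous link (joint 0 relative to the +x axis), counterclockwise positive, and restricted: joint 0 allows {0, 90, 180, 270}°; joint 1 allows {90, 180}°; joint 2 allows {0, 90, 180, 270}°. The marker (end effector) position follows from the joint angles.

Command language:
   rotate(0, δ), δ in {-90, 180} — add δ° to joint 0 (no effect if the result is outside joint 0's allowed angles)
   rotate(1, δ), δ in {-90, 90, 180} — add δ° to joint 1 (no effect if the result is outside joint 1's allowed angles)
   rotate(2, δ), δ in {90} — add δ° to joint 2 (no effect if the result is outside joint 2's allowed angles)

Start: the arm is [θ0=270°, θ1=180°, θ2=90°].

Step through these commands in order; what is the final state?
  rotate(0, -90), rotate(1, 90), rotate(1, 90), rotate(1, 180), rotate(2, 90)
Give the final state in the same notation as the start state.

[θ0=180°, θ1=180°, θ2=180°]

initial: [θ0=270°, θ1=180°, θ2=90°]
step 1 (rotate(0, -90)): [θ0=180°, θ1=180°, θ2=90°]
step 2 (rotate(1, 90)): [θ0=180°, θ1=180°, θ2=90°]
step 3 (rotate(1, 90)): [θ0=180°, θ1=180°, θ2=90°]
step 4 (rotate(1, 180)): [θ0=180°, θ1=180°, θ2=90°]
step 5 (rotate(2, 90)): [θ0=180°, θ1=180°, θ2=180°]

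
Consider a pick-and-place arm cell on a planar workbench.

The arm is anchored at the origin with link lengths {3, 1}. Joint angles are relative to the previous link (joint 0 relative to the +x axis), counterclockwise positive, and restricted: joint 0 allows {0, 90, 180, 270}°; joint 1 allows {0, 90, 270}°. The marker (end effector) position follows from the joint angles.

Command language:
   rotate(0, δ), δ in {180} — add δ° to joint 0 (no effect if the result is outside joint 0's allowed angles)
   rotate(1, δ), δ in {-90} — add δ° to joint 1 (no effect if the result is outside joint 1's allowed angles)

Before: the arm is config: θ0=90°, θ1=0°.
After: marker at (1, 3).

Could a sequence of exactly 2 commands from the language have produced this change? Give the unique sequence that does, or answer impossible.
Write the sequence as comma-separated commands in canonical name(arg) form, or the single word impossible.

rotate(1, -90), rotate(1, -90)

begin: config: θ0=90°, θ1=0°
step 1 (rotate(1, -90)): config: θ0=90°, θ1=270°
step 2 (rotate(1, -90)): config: θ0=90°, θ1=270°
no other 2-command option fits: unique.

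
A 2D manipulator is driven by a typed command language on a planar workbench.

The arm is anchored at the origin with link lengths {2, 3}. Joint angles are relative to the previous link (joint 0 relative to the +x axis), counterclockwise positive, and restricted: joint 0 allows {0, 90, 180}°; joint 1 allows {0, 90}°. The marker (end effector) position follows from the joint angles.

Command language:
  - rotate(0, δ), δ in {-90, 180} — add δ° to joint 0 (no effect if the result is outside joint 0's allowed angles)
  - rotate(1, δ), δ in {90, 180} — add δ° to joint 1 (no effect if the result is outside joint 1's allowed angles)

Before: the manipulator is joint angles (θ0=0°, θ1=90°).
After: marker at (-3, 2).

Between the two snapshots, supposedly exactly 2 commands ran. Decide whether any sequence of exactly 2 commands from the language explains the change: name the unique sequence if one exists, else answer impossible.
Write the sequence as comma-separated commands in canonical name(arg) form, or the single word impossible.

key: running rotate(0, -90) before rotate(0, 180) would end elsewhere — order is forced
from: joint angles (θ0=0°, θ1=90°)
1. rotate(0, 180) → joint angles (θ0=180°, θ1=90°)
2. rotate(0, -90) → joint angles (θ0=90°, θ1=90°)
uniquely the one of 16 2-step routes that fits.

rotate(0, 180), rotate(0, -90)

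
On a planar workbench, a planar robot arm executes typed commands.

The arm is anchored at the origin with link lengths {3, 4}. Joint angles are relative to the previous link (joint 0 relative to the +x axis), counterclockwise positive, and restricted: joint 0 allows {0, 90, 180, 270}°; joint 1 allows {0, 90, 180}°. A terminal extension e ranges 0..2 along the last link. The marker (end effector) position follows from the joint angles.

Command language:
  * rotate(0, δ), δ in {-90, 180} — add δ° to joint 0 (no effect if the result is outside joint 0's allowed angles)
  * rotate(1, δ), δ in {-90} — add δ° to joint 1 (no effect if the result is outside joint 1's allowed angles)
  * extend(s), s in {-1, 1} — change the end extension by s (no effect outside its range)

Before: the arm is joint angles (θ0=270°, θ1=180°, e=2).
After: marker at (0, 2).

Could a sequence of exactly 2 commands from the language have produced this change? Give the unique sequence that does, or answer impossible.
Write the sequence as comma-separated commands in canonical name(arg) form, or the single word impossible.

extend(1), extend(-1)

key: order matters: swapping extend(1) and extend(-1) lands elsewhere
t0: joint angles (θ0=270°, θ1=180°, e=2)
step 1 (extend(1)): joint angles (θ0=270°, θ1=180°, e=2)
step 2 (extend(-1)): joint angles (θ0=270°, θ1=180°, e=1)
no rival 2-sequence matches.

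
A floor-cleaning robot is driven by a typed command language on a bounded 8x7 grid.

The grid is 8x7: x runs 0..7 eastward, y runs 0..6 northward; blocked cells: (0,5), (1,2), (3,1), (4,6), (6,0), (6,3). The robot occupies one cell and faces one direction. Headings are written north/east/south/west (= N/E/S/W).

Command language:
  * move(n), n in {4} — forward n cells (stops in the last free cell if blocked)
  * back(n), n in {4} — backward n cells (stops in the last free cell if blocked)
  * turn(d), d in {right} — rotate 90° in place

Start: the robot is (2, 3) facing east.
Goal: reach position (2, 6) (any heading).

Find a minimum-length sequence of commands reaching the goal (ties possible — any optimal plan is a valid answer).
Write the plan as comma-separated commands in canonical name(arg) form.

from: (2, 3) facing east
t=1 turn(right) ⇒ (2, 3) facing south
t=2 back(4) ⇒ (2, 6) facing south
nothing shorter than 2 reaches the goal.

turn(right), back(4)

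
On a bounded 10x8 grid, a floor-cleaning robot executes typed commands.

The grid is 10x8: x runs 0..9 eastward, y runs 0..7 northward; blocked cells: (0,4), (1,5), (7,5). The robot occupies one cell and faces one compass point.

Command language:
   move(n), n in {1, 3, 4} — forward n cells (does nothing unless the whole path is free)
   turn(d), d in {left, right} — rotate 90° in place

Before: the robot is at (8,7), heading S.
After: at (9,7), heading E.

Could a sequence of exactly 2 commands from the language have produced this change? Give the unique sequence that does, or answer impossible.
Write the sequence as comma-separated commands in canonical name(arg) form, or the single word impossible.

key: order matters: swapping turn(left) and move(1) lands elsewhere
from: at (8,7), heading S
t=1 turn(left) ⇒ at (8,7), heading E
t=2 move(1) ⇒ at (9,7), heading E
no other 2-command option fits: unique.

turn(left), move(1)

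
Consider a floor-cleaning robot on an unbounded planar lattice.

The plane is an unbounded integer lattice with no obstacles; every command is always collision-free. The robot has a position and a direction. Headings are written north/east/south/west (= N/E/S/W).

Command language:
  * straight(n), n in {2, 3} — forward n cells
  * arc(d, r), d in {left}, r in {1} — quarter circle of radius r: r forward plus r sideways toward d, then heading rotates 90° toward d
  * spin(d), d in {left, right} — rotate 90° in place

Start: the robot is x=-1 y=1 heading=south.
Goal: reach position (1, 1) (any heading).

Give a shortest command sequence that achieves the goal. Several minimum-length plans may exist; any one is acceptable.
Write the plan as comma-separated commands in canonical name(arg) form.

arc(left, 1), arc(left, 1)

t0: x=-1 y=1 heading=south
step 1 (arc(left, 1)): x=0 y=0 heading=east
step 2 (arc(left, 1)): x=1 y=1 heading=north
no 1-step plan works, so 2 is optimal.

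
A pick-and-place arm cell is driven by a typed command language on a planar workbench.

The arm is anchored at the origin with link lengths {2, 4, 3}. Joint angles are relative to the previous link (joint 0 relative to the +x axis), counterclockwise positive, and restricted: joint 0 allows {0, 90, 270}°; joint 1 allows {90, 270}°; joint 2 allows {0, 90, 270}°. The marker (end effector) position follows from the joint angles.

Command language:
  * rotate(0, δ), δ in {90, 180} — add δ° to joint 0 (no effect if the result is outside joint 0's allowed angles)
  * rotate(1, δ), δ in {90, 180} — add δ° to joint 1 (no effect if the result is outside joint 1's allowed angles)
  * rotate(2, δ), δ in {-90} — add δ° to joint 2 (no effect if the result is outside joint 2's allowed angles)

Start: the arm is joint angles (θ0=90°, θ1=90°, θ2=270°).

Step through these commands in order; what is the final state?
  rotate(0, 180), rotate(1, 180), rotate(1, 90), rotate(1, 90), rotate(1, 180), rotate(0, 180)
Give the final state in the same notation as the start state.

joint angles (θ0=90°, θ1=90°, θ2=270°)

begin: joint angles (θ0=90°, θ1=90°, θ2=270°)
[1] after rotate(0, 180): joint angles (θ0=270°, θ1=90°, θ2=270°)
[2] after rotate(1, 180): joint angles (θ0=270°, θ1=270°, θ2=270°)
[3] after rotate(1, 90): joint angles (θ0=270°, θ1=270°, θ2=270°)
[4] after rotate(1, 90): joint angles (θ0=270°, θ1=270°, θ2=270°)
[5] after rotate(1, 180): joint angles (θ0=270°, θ1=90°, θ2=270°)
[6] after rotate(0, 180): joint angles (θ0=90°, θ1=90°, θ2=270°)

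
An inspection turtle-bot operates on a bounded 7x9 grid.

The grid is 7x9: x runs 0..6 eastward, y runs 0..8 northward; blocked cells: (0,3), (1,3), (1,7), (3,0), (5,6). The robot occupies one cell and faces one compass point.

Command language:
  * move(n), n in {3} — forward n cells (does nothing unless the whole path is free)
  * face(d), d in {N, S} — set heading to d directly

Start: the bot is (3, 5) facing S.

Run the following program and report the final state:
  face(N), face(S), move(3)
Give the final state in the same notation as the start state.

start: (3, 5) facing S
t=1 face(N) ⇒ (3, 5) facing N
t=2 face(S) ⇒ (3, 5) facing S
t=3 move(3) ⇒ (3, 2) facing S

(3, 2) facing S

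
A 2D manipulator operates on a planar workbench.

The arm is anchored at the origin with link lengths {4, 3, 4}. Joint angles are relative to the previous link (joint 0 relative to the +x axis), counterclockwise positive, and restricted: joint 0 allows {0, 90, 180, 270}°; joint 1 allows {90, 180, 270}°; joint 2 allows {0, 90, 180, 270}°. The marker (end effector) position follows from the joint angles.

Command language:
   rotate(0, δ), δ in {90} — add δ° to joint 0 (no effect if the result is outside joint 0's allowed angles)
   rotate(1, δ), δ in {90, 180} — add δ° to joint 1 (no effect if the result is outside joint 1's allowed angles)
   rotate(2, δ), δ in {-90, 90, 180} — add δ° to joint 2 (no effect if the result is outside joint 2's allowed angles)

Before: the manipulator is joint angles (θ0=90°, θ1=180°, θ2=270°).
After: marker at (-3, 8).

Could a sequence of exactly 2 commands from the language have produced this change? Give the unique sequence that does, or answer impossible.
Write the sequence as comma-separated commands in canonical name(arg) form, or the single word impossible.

rotate(1, 90), rotate(1, 180)

key: running rotate(1, 180) before rotate(1, 90) would end elsewhere — order is forced
begin: joint angles (θ0=90°, θ1=180°, θ2=270°)
[1] after rotate(1, 90): joint angles (θ0=90°, θ1=270°, θ2=270°)
[2] after rotate(1, 180): joint angles (θ0=90°, θ1=90°, θ2=270°)
no other 2-command option fits: unique.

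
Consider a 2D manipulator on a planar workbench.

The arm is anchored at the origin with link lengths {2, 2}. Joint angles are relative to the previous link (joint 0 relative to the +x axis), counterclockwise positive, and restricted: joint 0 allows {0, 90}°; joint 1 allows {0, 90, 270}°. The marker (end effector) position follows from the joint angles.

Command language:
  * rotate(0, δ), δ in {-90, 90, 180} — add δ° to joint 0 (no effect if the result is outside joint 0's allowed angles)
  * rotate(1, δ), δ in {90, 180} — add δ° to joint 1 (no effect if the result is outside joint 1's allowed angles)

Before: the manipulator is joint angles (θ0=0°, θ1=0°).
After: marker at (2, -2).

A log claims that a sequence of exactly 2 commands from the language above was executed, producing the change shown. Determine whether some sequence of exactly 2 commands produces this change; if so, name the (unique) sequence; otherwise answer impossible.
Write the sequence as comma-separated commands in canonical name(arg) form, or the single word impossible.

rotate(1, 90), rotate(1, 180)

key: order matters: swapping rotate(1, 90) and rotate(1, 180) lands elsewhere
initial: joint angles (θ0=0°, θ1=0°)
1. rotate(1, 90) → joint angles (θ0=0°, θ1=90°)
2. rotate(1, 180) → joint angles (θ0=0°, θ1=270°)
all 25 alternatives checked — unique.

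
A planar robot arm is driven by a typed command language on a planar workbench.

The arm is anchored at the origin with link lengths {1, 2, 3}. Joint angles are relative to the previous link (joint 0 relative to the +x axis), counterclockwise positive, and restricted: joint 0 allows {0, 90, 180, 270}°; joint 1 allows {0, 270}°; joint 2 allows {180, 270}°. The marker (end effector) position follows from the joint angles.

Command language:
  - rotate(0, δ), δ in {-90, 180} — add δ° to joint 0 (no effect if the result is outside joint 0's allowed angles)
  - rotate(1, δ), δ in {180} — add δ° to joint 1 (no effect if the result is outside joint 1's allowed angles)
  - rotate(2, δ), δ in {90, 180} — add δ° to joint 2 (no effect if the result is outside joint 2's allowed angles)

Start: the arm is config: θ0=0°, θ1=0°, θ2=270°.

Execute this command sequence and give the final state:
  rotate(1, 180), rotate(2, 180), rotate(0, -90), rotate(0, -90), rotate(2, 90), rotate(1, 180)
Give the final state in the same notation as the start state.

config: θ0=180°, θ1=0°, θ2=270°

initial: config: θ0=0°, θ1=0°, θ2=270°
1. rotate(1, 180) → config: θ0=0°, θ1=0°, θ2=270°
2. rotate(2, 180) → config: θ0=0°, θ1=0°, θ2=270°
3. rotate(0, -90) → config: θ0=270°, θ1=0°, θ2=270°
4. rotate(0, -90) → config: θ0=180°, θ1=0°, θ2=270°
5. rotate(2, 90) → config: θ0=180°, θ1=0°, θ2=270°
6. rotate(1, 180) → config: θ0=180°, θ1=0°, θ2=270°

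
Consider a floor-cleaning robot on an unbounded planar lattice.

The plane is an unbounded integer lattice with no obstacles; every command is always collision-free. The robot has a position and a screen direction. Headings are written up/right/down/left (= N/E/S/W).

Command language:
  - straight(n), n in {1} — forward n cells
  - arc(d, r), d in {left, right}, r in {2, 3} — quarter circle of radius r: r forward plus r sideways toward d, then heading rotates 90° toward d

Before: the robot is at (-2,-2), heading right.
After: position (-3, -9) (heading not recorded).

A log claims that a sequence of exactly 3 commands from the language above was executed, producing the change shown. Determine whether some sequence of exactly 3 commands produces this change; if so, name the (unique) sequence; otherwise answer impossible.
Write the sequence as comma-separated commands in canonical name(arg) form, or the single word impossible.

arc(right, 3), arc(right, 2), arc(left, 2)

key: running arc(left, 2) before arc(right, 3) would end elsewhere — order is forced
from: at (-2,-2), heading right
[1] after arc(right, 3): at (1,-5), heading down
[2] after arc(right, 2): at (-1,-7), heading left
[3] after arc(left, 2): at (-3,-9), heading down
uniquely the one of 125 3-step routes that fits.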